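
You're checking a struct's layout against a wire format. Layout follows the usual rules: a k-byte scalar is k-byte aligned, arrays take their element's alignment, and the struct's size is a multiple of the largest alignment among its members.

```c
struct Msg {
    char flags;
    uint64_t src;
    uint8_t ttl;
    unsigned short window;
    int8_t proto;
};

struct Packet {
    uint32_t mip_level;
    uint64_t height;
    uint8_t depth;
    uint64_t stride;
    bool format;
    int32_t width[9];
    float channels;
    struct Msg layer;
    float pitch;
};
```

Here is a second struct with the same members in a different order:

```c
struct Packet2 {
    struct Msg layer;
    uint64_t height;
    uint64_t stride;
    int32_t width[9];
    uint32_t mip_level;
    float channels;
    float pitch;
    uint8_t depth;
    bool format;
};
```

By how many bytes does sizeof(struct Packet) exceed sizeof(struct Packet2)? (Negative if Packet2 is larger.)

16

Msg: @0: flags [1B, align 1] → 1; +7 pad (align 8); @8: src [8B, align 8] → 16; @16: ttl [1B, align 1] → 17; +1 pad (align 2); @18: window [2B, align 2] → 20; @20: proto [1B, align 1] → 21; +3 tail pad (align 8); size 24, align 8
@0: mip_level [4B, align 4] → 4
+4 pad (align 8)
@8: height [8B, align 8] → 16
@16: depth [1B, align 1] → 17
+7 pad (align 8)
@24: stride [8B, align 8] → 32
@32: format [1B, align 1] → 33
+3 pad (align 4)
@36: width [36B, align 4] → 72
@72: channels [4B, align 4] → 76
+4 pad (align 8)
@80: layer [24B, align 8] → 104
@104: pitch [4B, align 4] → 108
+4 tail pad (align 8)
size 112, align 8
— Packet2 —
@0: layer [24B, align 8] → 24
@24: height [8B, align 8] → 32
@32: stride [8B, align 8] → 40
@40: width [36B, align 4] → 76
@76: mip_level [4B, align 4] → 80
@80: channels [4B, align 4] → 84
@84: pitch [4B, align 4] → 88
@88: depth [1B, align 1] → 89
@89: format [1B, align 1] → 90
+6 tail pad (align 8)
size 96, align 8
112 − 96 = 16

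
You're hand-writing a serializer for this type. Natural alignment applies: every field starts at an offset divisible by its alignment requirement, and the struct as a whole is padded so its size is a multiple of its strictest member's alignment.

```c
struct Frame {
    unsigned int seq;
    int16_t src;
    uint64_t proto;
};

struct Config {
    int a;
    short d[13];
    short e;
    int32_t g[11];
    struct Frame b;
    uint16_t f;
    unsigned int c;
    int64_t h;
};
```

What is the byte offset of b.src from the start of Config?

84

Frame: seq at 0 (size 4, align 4) → ends 4; src at 4 (size 2, align 2) → ends 6; pad 2 to align 8 for proto; proto at 8 (size 8, align 8) → ends 16; total 16 bytes, alignment 8
a at 0 (size 4, align 4) → ends 4
d at 4 (size 26, align 2) → ends 30
e at 30 (size 2, align 2) → ends 32
g at 32 (size 44, align 4) → ends 76
pad 4 to align 8 for b
b at 80 (size 16, align 8) → ends 96
within Frame: src at 4
80 + 4 = 84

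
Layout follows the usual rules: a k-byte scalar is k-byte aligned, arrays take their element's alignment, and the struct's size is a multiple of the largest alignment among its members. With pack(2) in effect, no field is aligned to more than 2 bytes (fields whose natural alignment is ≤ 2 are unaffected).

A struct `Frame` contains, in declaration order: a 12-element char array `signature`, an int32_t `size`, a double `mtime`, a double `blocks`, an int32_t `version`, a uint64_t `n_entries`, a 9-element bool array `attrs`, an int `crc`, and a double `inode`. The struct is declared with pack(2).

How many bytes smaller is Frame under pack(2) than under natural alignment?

6

natural layout:
  0..12  signature  (12B, 1-aligned)
  12..16  size  (4B, 4-aligned)
  16..24  mtime  (8B, 8-aligned)
  24..32  blocks  (8B, 8-aligned)
  32..36  version  (4B, 4-aligned)
  36..40  -- padding (4B)
  40..48  n_entries  (8B, 8-aligned)
  48..57  attrs  (9B, 1-aligned)
  57..60  -- padding (3B)
  60..64  crc  (4B, 4-aligned)
  64..72  inode  (8B, 8-aligned)
  sizeof = 72, alignof = 8
packed(2) layout:
  0..12  signature  (12B, 1-aligned)
  12..16  size  (4B, 2-aligned)
  16..24  mtime  (8B, 2-aligned)
  24..32  blocks  (8B, 2-aligned)
  32..36  version  (4B, 2-aligned)
  36..44  n_entries  (8B, 2-aligned)
  44..53  attrs  (9B, 1-aligned)
  53..54  -- padding (1B)
  54..58  crc  (4B, 2-aligned)
  58..66  inode  (8B, 2-aligned)
  sizeof = 66, alignof = 2
72 − 66 = 6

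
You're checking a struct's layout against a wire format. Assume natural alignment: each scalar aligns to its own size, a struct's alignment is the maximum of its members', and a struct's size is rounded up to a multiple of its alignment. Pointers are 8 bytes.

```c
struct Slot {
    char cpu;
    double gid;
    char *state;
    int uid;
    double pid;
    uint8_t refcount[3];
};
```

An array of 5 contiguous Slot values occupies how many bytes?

240

@0: cpu [1B, align 1] → 1
+7 pad (align 8)
@8: gid [8B, align 8] → 16
@16: state [8B, align 8] → 24
@24: uid [4B, align 4] → 28
+4 pad (align 8)
@32: pid [8B, align 8] → 40
@40: refcount [3B, align 1] → 43
+5 tail pad (align 8)
size 48, align 8
array of 5: 5 × 48 = 240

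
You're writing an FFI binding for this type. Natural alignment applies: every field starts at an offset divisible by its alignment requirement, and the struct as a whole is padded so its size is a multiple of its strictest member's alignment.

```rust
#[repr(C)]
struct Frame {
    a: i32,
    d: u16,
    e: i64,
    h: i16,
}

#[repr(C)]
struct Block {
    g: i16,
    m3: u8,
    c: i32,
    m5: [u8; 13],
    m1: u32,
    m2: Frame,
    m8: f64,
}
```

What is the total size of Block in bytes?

Frame: 0..4  a  (4B, 4-aligned); 4..6  d  (2B, 2-aligned); 6..8  -- padding (2B); 8..16  e  (8B, 8-aligned); 16..18  h  (2B, 2-aligned); 18..24  -- tail padding (6B); sizeof = 24, alignof = 8
0..2  g  (2B, 2-aligned)
2..3  m3  (1B, 1-aligned)
3..4  -- padding (1B)
4..8  c  (4B, 4-aligned)
8..21  m5  (13B, 1-aligned)
21..24  -- padding (3B)
24..28  m1  (4B, 4-aligned)
28..32  -- padding (4B)
32..56  m2  (24B, 8-aligned)
56..64  m8  (8B, 8-aligned)
sizeof = 64, alignof = 8

64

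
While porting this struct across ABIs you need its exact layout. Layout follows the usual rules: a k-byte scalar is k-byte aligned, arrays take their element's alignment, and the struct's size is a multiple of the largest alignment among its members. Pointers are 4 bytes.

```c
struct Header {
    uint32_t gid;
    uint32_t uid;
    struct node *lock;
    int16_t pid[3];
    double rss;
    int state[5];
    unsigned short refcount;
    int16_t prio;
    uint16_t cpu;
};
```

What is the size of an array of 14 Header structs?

896

@0: gid [4B, align 4] → 4
@4: uid [4B, align 4] → 8
@8: lock [4B, align 4] → 12
@12: pid [6B, align 2] → 18
+6 pad (align 8)
@24: rss [8B, align 8] → 32
@32: state [20B, align 4] → 52
@52: refcount [2B, align 2] → 54
@54: prio [2B, align 2] → 56
@56: cpu [2B, align 2] → 58
+6 tail pad (align 8)
size 64, align 8
array of 14: 14 × 64 = 896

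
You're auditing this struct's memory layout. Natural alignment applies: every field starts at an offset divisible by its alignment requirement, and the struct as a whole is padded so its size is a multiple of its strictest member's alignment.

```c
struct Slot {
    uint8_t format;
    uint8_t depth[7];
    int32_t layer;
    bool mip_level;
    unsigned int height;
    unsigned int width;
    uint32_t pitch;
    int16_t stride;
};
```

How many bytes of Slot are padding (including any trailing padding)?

5

@0: format [1B, align 1] → 1
@1: depth [7B, align 1] → 8
@8: layer [4B, align 4] → 12
@12: mip_level [1B, align 1] → 13
+3 pad (align 4)
@16: height [4B, align 4] → 20
@20: width [4B, align 4] → 24
@24: pitch [4B, align 4] → 28
@28: stride [2B, align 2] → 30
+2 tail pad (align 4)
size 32, align 4
data bytes 27, size 32 → padding 5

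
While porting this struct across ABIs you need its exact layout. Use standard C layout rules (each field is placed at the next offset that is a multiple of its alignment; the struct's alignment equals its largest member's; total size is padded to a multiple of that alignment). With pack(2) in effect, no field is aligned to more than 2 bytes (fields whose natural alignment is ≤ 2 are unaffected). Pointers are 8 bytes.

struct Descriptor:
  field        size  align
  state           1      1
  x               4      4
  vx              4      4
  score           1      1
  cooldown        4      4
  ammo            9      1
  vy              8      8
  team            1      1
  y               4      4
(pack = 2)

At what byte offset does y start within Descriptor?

36

0..1  state  (1B, 1-aligned)
1..2  -- padding (1B)
2..6  x  (4B, 2-aligned)
6..10  vx  (4B, 2-aligned)
10..11  score  (1B, 1-aligned)
11..12  -- padding (1B)
12..16  cooldown  (4B, 2-aligned)
16..25  ammo  (9B, 1-aligned)
25..26  -- padding (1B)
26..34  vy  (8B, 2-aligned)
34..35  team  (1B, 1-aligned)
35..36  -- padding (1B)
36..40  y  (4B, 2-aligned)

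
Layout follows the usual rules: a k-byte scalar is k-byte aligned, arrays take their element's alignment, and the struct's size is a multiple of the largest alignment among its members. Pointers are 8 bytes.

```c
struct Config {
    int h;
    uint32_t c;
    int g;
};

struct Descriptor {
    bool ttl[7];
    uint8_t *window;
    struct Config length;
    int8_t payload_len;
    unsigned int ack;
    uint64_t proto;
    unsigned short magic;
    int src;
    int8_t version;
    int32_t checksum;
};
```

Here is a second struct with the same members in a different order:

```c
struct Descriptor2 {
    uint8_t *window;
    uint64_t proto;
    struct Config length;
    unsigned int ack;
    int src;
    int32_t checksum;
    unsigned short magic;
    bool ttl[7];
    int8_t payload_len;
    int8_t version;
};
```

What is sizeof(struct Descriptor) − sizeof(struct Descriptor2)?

8

Config: h at 0 (size 4, align 4) → ends 4; c at 4 (size 4, align 4) → ends 8; g at 8 (size 4, align 4) → ends 12; total 12 bytes, alignment 4
ttl at 0 (size 7, align 1) → ends 7
pad 1 to align 8 for window
window at 8 (size 8, align 8) → ends 16
length at 16 (size 12, align 4) → ends 28
payload_len at 28 (size 1, align 1) → ends 29
pad 3 to align 4 for ack
ack at 32 (size 4, align 4) → ends 36
pad 4 to align 8 for proto
proto at 40 (size 8, align 8) → ends 48
magic at 48 (size 2, align 2) → ends 50
pad 2 to align 4 for src
src at 52 (size 4, align 4) → ends 56
version at 56 (size 1, align 1) → ends 57
pad 3 to align 4 for checksum
checksum at 60 (size 4, align 4) → ends 64
total 64 bytes, alignment 8
— Descriptor2 —
window at 0 (size 8, align 8) → ends 8
proto at 8 (size 8, align 8) → ends 16
length at 16 (size 12, align 4) → ends 28
ack at 28 (size 4, align 4) → ends 32
src at 32 (size 4, align 4) → ends 36
checksum at 36 (size 4, align 4) → ends 40
magic at 40 (size 2, align 2) → ends 42
ttl at 42 (size 7, align 1) → ends 49
payload_len at 49 (size 1, align 1) → ends 50
version at 50 (size 1, align 1) → ends 51
tail pad 5 to reach multiple of 8
total 56 bytes, alignment 8
64 − 56 = 8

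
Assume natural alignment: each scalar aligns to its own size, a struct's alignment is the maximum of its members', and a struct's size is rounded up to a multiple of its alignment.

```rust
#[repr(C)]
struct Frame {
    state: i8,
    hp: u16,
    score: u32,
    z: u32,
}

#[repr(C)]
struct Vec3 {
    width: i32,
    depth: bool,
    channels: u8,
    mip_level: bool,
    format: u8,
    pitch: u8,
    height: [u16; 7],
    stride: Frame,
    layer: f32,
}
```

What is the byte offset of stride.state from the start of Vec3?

Frame: 0..1  state  (1B, 1-aligned); 1..2  -- padding (1B); 2..4  hp  (2B, 2-aligned); 4..8  score  (4B, 4-aligned); 8..12  z  (4B, 4-aligned); sizeof = 12, alignof = 4
0..4  width  (4B, 4-aligned)
4..5  depth  (1B, 1-aligned)
5..6  channels  (1B, 1-aligned)
6..7  mip_level  (1B, 1-aligned)
7..8  format  (1B, 1-aligned)
8..9  pitch  (1B, 1-aligned)
9..10  -- padding (1B)
10..24  height  (14B, 2-aligned)
24..36  stride  (12B, 4-aligned)
within Frame: state at 0
24 + 0 = 24

24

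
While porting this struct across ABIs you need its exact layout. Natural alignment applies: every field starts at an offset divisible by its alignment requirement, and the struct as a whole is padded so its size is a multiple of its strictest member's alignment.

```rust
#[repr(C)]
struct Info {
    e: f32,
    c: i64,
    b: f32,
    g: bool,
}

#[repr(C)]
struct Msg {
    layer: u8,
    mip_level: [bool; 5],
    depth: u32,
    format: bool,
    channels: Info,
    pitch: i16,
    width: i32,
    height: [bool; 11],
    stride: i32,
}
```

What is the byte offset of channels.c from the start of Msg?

Info: @0: e [4B, align 4] → 4; +4 pad (align 8); @8: c [8B, align 8] → 16; @16: b [4B, align 4] → 20; @20: g [1B, align 1] → 21; +3 tail pad (align 8); size 24, align 8
@0: layer [1B, align 1] → 1
@1: mip_level [5B, align 1] → 6
+2 pad (align 4)
@8: depth [4B, align 4] → 12
@12: format [1B, align 1] → 13
+3 pad (align 8)
@16: channels [24B, align 8] → 40
within Info: c at 8
16 + 8 = 24

24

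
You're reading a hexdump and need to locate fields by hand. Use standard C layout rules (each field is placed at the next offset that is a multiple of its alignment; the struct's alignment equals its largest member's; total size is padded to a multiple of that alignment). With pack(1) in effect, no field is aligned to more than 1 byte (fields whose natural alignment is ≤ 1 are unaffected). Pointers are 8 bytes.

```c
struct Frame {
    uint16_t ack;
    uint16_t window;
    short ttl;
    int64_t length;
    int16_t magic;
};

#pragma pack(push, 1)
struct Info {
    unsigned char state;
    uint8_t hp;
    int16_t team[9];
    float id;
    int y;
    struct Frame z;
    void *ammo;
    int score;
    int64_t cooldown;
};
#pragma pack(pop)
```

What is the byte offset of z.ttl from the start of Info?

Frame: ack at 0 (size 2, align 2) → ends 2; window at 2 (size 2, align 2) → ends 4; ttl at 4 (size 2, align 2) → ends 6; pad 2 to align 8 for length; length at 8 (size 8, align 8) → ends 16; magic at 16 (size 2, align 2) → ends 18; tail pad 6 to reach multiple of 8; total 24 bytes, alignment 8
state at 0 (size 1, align 1) → ends 1
hp at 1 (size 1, align 1) → ends 2
team at 2 (size 18, align 1) → ends 20
id at 20 (size 4, align 1) → ends 24
y at 24 (size 4, align 1) → ends 28
z at 28 (size 24, align 1) → ends 52
within Frame: ttl at 4
28 + 4 = 32

32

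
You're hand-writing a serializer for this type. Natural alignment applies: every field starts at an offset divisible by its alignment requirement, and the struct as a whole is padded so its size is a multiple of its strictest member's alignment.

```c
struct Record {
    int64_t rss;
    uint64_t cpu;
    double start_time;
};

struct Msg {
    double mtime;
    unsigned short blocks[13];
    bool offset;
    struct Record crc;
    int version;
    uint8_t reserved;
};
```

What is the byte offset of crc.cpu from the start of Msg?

48

Record: @0: rss [8B, align 8] → 8; @8: cpu [8B, align 8] → 16; @16: start_time [8B, align 8] → 24; size 24, align 8
@0: mtime [8B, align 8] → 8
@8: blocks [26B, align 2] → 34
@34: offset [1B, align 1] → 35
+5 pad (align 8)
@40: crc [24B, align 8] → 64
within Record: cpu at 8
40 + 8 = 48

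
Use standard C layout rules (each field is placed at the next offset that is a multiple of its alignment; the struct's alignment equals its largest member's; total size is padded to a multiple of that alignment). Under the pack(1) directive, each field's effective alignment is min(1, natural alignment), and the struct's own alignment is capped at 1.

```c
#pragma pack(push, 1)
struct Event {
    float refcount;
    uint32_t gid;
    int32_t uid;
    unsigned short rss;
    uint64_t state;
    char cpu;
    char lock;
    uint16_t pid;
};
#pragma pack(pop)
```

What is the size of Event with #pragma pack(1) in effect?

@0: refcount [4B, align 1] → 4
@4: gid [4B, align 1] → 8
@8: uid [4B, align 1] → 12
@12: rss [2B, align 1] → 14
@14: state [8B, align 1] → 22
@22: cpu [1B, align 1] → 23
@23: lock [1B, align 1] → 24
@24: pid [2B, align 1] → 26
size 26, align 1

26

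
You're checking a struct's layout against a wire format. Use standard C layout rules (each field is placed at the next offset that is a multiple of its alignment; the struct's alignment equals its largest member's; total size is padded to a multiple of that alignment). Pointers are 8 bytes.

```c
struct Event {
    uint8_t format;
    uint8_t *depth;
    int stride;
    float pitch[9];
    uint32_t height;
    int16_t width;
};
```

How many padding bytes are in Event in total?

0..1  format  (1B, 1-aligned)
1..8  -- padding (7B)
8..16  depth  (8B, 8-aligned)
16..20  stride  (4B, 4-aligned)
20..56  pitch  (36B, 4-aligned)
56..60  height  (4B, 4-aligned)
60..62  width  (2B, 2-aligned)
62..64  -- tail padding (2B)
sizeof = 64, alignof = 8
data bytes 55, size 64 → padding 9

9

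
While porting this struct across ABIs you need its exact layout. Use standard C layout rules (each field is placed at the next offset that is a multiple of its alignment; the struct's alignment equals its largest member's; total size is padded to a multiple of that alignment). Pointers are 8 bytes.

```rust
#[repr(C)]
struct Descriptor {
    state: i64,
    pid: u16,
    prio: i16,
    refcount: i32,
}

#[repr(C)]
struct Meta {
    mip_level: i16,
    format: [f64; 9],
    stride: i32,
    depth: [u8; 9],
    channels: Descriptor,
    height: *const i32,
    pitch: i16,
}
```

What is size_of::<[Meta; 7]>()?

896

Descriptor: @0: state [8B, align 8] → 8; @8: pid [2B, align 2] → 10; @10: prio [2B, align 2] → 12; @12: refcount [4B, align 4] → 16; size 16, align 8
@0: mip_level [2B, align 2] → 2
+6 pad (align 8)
@8: format [72B, align 8] → 80
@80: stride [4B, align 4] → 84
@84: depth [9B, align 1] → 93
+3 pad (align 8)
@96: channels [16B, align 8] → 112
@112: height [8B, align 8] → 120
@120: pitch [2B, align 2] → 122
+6 tail pad (align 8)
size 128, align 8
array of 7: 7 × 128 = 896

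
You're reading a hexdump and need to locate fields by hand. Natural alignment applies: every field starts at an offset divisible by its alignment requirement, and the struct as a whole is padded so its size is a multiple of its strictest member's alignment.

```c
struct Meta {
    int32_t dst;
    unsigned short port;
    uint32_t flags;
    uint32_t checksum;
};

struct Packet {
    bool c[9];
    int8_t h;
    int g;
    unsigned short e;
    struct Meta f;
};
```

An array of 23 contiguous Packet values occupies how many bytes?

Meta: dst at 0 (size 4, align 4) → ends 4; port at 4 (size 2, align 2) → ends 6; pad 2 to align 4 for flags; flags at 8 (size 4, align 4) → ends 12; checksum at 12 (size 4, align 4) → ends 16; total 16 bytes, alignment 4
c at 0 (size 9, align 1) → ends 9
h at 9 (size 1, align 1) → ends 10
pad 2 to align 4 for g
g at 12 (size 4, align 4) → ends 16
e at 16 (size 2, align 2) → ends 18
pad 2 to align 4 for f
f at 20 (size 16, align 4) → ends 36
total 36 bytes, alignment 4
array of 23: 23 × 36 = 828

828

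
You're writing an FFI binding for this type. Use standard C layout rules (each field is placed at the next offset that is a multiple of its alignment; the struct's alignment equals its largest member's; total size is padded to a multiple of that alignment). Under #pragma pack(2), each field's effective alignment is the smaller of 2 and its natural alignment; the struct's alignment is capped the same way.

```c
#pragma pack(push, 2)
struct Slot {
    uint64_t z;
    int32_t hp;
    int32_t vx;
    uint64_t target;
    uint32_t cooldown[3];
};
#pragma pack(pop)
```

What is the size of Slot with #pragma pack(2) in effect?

36

@0: z [8B, align 2] → 8
@8: hp [4B, align 2] → 12
@12: vx [4B, align 2] → 16
@16: target [8B, align 2] → 24
@24: cooldown [12B, align 2] → 36
size 36, align 2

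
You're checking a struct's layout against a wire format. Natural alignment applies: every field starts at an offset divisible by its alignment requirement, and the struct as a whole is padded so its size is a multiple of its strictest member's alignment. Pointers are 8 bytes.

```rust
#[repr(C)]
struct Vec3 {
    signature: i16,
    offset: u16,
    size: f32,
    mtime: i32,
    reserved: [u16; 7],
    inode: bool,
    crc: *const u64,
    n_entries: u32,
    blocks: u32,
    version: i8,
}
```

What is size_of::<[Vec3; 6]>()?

336

@0: signature [2B, align 2] → 2
@2: offset [2B, align 2] → 4
@4: size [4B, align 4] → 8
@8: mtime [4B, align 4] → 12
@12: reserved [14B, align 2] → 26
@26: inode [1B, align 1] → 27
+5 pad (align 8)
@32: crc [8B, align 8] → 40
@40: n_entries [4B, align 4] → 44
@44: blocks [4B, align 4] → 48
@48: version [1B, align 1] → 49
+7 tail pad (align 8)
size 56, align 8
array of 6: 6 × 56 = 336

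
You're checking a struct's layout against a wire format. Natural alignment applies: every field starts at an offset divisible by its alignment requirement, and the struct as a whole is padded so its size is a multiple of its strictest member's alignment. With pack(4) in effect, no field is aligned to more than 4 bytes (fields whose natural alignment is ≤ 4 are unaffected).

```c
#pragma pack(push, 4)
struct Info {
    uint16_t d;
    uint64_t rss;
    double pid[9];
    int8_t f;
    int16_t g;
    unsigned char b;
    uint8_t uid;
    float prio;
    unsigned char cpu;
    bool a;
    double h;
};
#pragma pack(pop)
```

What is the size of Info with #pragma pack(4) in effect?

108

d at 0 (size 2, align 2) → ends 2
pad 2 to align 4 for rss
rss at 4 (size 8, align 4) → ends 12
pid at 12 (size 72, align 4) → ends 84
f at 84 (size 1, align 1) → ends 85
pad 1 to align 2 for g
g at 86 (size 2, align 2) → ends 88
b at 88 (size 1, align 1) → ends 89
uid at 89 (size 1, align 1) → ends 90
pad 2 to align 4 for prio
prio at 92 (size 4, align 4) → ends 96
cpu at 96 (size 1, align 1) → ends 97
a at 97 (size 1, align 1) → ends 98
pad 2 to align 4 for h
h at 100 (size 8, align 4) → ends 108
total 108 bytes, alignment 4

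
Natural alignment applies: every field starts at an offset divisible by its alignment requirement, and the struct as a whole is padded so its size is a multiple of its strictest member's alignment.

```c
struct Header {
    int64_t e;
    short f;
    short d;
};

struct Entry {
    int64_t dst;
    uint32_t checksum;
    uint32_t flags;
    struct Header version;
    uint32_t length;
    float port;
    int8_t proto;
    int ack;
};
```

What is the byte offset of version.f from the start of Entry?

24

Header: e at 0 (size 8, align 8) → ends 8; f at 8 (size 2, align 2) → ends 10; d at 10 (size 2, align 2) → ends 12; tail pad 4 to reach multiple of 8; total 16 bytes, alignment 8
dst at 0 (size 8, align 8) → ends 8
checksum at 8 (size 4, align 4) → ends 12
flags at 12 (size 4, align 4) → ends 16
version at 16 (size 16, align 8) → ends 32
within Header: f at 8
16 + 8 = 24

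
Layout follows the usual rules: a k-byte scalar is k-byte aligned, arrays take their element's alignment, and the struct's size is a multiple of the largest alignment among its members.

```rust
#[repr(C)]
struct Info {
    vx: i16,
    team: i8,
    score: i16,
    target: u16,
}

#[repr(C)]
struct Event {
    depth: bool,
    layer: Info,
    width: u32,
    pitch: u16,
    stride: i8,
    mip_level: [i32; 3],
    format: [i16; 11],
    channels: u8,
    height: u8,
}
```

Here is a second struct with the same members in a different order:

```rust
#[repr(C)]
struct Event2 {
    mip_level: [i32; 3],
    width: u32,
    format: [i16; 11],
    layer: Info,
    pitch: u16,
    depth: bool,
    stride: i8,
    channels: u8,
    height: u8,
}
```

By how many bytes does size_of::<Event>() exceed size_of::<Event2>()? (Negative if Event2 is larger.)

4

Info: 0..2  vx  (2B, 2-aligned); 2..3  team  (1B, 1-aligned); 3..4  -- padding (1B); 4..6  score  (2B, 2-aligned); 6..8  target  (2B, 2-aligned); sizeof = 8, alignof = 2
0..1  depth  (1B, 1-aligned)
1..2  -- padding (1B)
2..10  layer  (8B, 2-aligned)
10..12  -- padding (2B)
12..16  width  (4B, 4-aligned)
16..18  pitch  (2B, 2-aligned)
18..19  stride  (1B, 1-aligned)
19..20  -- padding (1B)
20..32  mip_level  (12B, 4-aligned)
32..54  format  (22B, 2-aligned)
54..55  channels  (1B, 1-aligned)
55..56  height  (1B, 1-aligned)
sizeof = 56, alignof = 4
— Event2 —
0..12  mip_level  (12B, 4-aligned)
12..16  width  (4B, 4-aligned)
16..38  format  (22B, 2-aligned)
38..46  layer  (8B, 2-aligned)
46..48  pitch  (2B, 2-aligned)
48..49  depth  (1B, 1-aligned)
49..50  stride  (1B, 1-aligned)
50..51  channels  (1B, 1-aligned)
51..52  height  (1B, 1-aligned)
sizeof = 52, alignof = 4
56 − 52 = 4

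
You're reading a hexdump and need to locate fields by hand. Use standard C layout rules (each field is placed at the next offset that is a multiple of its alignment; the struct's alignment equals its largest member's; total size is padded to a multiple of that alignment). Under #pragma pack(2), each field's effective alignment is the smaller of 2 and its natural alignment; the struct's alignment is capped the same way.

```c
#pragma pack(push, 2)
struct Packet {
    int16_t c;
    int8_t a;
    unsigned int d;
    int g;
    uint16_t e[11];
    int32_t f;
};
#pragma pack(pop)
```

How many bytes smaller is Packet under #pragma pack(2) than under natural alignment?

2

natural layout:
  c at 0 (size 2, align 2) → ends 2
  a at 2 (size 1, align 1) → ends 3
  pad 1 to align 4 for d
  d at 4 (size 4, align 4) → ends 8
  g at 8 (size 4, align 4) → ends 12
  e at 12 (size 22, align 2) → ends 34
  pad 2 to align 4 for f
  f at 36 (size 4, align 4) → ends 40
  total 40 bytes, alignment 4
packed(2) layout:
  c at 0 (size 2, align 2) → ends 2
  a at 2 (size 1, align 1) → ends 3
  pad 1 to align 2 for d
  d at 4 (size 4, align 2) → ends 8
  g at 8 (size 4, align 2) → ends 12
  e at 12 (size 22, align 2) → ends 34
  f at 34 (size 4, align 2) → ends 38
  total 38 bytes, alignment 2
40 − 38 = 2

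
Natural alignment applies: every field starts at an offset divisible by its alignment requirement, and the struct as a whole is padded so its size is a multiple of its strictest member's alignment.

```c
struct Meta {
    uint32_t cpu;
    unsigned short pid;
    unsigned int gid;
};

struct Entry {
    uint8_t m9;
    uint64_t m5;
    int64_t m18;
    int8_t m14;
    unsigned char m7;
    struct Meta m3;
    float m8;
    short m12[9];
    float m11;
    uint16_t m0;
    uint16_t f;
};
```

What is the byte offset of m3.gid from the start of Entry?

Meta: 0..4  cpu  (4B, 4-aligned); 4..6  pid  (2B, 2-aligned); 6..8  -- padding (2B); 8..12  gid  (4B, 4-aligned); sizeof = 12, alignof = 4
0..1  m9  (1B, 1-aligned)
1..8  -- padding (7B)
8..16  m5  (8B, 8-aligned)
16..24  m18  (8B, 8-aligned)
24..25  m14  (1B, 1-aligned)
25..26  m7  (1B, 1-aligned)
26..28  -- padding (2B)
28..40  m3  (12B, 4-aligned)
within Meta: gid at 8
28 + 8 = 36

36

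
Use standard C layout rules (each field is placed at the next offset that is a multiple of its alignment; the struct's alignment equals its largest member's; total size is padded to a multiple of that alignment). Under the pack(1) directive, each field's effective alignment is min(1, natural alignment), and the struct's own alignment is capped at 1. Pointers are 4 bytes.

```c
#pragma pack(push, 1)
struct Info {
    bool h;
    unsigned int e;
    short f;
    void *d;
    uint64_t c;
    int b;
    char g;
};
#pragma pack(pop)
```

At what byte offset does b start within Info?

19

0..1  h  (1B, 1-aligned)
1..5  e  (4B, 1-aligned)
5..7  f  (2B, 1-aligned)
7..11  d  (4B, 1-aligned)
11..19  c  (8B, 1-aligned)
19..23  b  (4B, 1-aligned)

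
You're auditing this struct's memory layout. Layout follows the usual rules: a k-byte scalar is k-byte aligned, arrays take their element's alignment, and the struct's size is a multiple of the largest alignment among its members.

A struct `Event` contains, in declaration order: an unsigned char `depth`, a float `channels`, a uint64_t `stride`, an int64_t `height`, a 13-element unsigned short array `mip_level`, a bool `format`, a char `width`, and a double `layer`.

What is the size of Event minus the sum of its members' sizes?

depth at 0 (size 1, align 1) → ends 1
pad 3 to align 4 for channels
channels at 4 (size 4, align 4) → ends 8
stride at 8 (size 8, align 8) → ends 16
height at 16 (size 8, align 8) → ends 24
mip_level at 24 (size 26, align 2) → ends 50
format at 50 (size 1, align 1) → ends 51
width at 51 (size 1, align 1) → ends 52
pad 4 to align 8 for layer
layer at 56 (size 8, align 8) → ends 64
total 64 bytes, alignment 8
data bytes 57, size 64 → padding 7

7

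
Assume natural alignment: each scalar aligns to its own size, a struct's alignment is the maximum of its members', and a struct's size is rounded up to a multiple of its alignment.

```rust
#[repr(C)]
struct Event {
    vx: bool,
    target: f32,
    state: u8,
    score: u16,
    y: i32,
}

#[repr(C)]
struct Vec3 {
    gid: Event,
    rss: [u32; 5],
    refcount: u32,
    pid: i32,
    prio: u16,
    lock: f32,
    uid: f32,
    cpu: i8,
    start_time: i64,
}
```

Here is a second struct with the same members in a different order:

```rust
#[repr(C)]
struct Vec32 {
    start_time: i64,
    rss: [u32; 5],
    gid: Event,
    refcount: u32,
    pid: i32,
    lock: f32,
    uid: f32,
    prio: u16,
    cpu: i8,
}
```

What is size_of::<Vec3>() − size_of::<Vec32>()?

Event: @0: vx [1B, align 1] → 1; +3 pad (align 4); @4: target [4B, align 4] → 8; @8: state [1B, align 1] → 9; +1 pad (align 2); @10: score [2B, align 2] → 12; @12: y [4B, align 4] → 16; size 16, align 4
@0: gid [16B, align 4] → 16
@16: rss [20B, align 4] → 36
@36: refcount [4B, align 4] → 40
@40: pid [4B, align 4] → 44
@44: prio [2B, align 2] → 46
+2 pad (align 4)
@48: lock [4B, align 4] → 52
@52: uid [4B, align 4] → 56
@56: cpu [1B, align 1] → 57
+7 pad (align 8)
@64: start_time [8B, align 8] → 72
size 72, align 8
— Vec32 —
@0: start_time [8B, align 8] → 8
@8: rss [20B, align 4] → 28
@28: gid [16B, align 4] → 44
@44: refcount [4B, align 4] → 48
@48: pid [4B, align 4] → 52
@52: lock [4B, align 4] → 56
@56: uid [4B, align 4] → 60
@60: prio [2B, align 2] → 62
@62: cpu [1B, align 1] → 63
+1 tail pad (align 8)
size 64, align 8
72 − 64 = 8

8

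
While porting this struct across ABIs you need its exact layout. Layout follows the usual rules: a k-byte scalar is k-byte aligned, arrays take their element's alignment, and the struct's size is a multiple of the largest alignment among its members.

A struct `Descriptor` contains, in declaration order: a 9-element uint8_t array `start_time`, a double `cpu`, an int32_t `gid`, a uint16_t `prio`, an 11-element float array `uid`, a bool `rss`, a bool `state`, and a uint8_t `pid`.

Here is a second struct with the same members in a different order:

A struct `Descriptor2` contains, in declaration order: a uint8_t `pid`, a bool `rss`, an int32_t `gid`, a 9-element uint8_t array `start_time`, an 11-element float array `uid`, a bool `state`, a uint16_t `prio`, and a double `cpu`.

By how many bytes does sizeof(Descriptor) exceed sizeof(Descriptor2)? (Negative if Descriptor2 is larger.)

@0: start_time [9B, align 1] → 9
+7 pad (align 8)
@16: cpu [8B, align 8] → 24
@24: gid [4B, align 4] → 28
@28: prio [2B, align 2] → 30
+2 pad (align 4)
@32: uid [44B, align 4] → 76
@76: rss [1B, align 1] → 77
@77: state [1B, align 1] → 78
@78: pid [1B, align 1] → 79
+1 tail pad (align 8)
size 80, align 8
— Descriptor2 —
@0: pid [1B, align 1] → 1
@1: rss [1B, align 1] → 2
+2 pad (align 4)
@4: gid [4B, align 4] → 8
@8: start_time [9B, align 1] → 17
+3 pad (align 4)
@20: uid [44B, align 4] → 64
@64: state [1B, align 1] → 65
+1 pad (align 2)
@66: prio [2B, align 2] → 68
+4 pad (align 8)
@72: cpu [8B, align 8] → 80
size 80, align 8
80 − 80 = 0

0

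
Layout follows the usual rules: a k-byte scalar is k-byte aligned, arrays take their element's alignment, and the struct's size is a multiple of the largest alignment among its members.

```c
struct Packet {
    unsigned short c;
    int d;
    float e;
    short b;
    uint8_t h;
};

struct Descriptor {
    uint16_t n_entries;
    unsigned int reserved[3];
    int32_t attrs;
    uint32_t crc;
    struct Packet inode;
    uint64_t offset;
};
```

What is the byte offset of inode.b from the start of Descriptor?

36

Packet: @0: c [2B, align 2] → 2; +2 pad (align 4); @4: d [4B, align 4] → 8; @8: e [4B, align 4] → 12; @12: b [2B, align 2] → 14; @14: h [1B, align 1] → 15; +1 tail pad (align 4); size 16, align 4
@0: n_entries [2B, align 2] → 2
+2 pad (align 4)
@4: reserved [12B, align 4] → 16
@16: attrs [4B, align 4] → 20
@20: crc [4B, align 4] → 24
@24: inode [16B, align 4] → 40
within Packet: b at 12
24 + 12 = 36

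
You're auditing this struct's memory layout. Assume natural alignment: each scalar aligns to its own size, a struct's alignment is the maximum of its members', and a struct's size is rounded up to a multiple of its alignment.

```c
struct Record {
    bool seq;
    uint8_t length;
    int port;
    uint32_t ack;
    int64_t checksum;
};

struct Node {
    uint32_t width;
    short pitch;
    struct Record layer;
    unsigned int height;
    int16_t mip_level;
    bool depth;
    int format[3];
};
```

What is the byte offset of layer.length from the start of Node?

Record: 0..1  seq  (1B, 1-aligned); 1..2  length  (1B, 1-aligned); 2..4  -- padding (2B); 4..8  port  (4B, 4-aligned); 8..12  ack  (4B, 4-aligned); 12..16  -- padding (4B); 16..24  checksum  (8B, 8-aligned); sizeof = 24, alignof = 8
0..4  width  (4B, 4-aligned)
4..6  pitch  (2B, 2-aligned)
6..8  -- padding (2B)
8..32  layer  (24B, 8-aligned)
within Record: length at 1
8 + 1 = 9

9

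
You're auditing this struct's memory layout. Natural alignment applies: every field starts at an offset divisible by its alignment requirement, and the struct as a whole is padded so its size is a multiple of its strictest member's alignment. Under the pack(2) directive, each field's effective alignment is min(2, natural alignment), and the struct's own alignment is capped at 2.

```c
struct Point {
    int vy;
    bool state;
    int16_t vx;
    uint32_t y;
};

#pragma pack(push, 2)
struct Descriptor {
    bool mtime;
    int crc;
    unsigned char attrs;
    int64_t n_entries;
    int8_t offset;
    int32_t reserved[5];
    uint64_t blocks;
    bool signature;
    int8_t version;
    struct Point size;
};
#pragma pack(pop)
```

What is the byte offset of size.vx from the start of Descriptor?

54

Point: vy at 0 (size 4, align 4) → ends 4; state at 4 (size 1, align 1) → ends 5; pad 1 to align 2 for vx; vx at 6 (size 2, align 2) → ends 8; y at 8 (size 4, align 4) → ends 12; total 12 bytes, alignment 4
mtime at 0 (size 1, align 1) → ends 1
pad 1 to align 2 for crc
crc at 2 (size 4, align 2) → ends 6
attrs at 6 (size 1, align 1) → ends 7
pad 1 to align 2 for n_entries
n_entries at 8 (size 8, align 2) → ends 16
offset at 16 (size 1, align 1) → ends 17
pad 1 to align 2 for reserved
reserved at 18 (size 20, align 2) → ends 38
blocks at 38 (size 8, align 2) → ends 46
signature at 46 (size 1, align 1) → ends 47
version at 47 (size 1, align 1) → ends 48
size at 48 (size 12, align 2) → ends 60
within Point: vx at 6
48 + 6 = 54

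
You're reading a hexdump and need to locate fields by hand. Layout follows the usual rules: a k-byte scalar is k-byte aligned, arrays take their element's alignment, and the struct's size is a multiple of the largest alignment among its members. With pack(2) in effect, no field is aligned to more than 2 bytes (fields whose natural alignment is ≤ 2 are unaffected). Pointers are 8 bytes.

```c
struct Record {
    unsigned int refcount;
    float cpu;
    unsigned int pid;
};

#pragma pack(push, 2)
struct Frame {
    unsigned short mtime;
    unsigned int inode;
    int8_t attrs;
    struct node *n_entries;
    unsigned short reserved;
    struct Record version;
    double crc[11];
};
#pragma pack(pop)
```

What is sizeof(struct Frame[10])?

1180

Record: @0: refcount [4B, align 4] → 4; @4: cpu [4B, align 4] → 8; @8: pid [4B, align 4] → 12; size 12, align 4
@0: mtime [2B, align 2] → 2
@2: inode [4B, align 2] → 6
@6: attrs [1B, align 1] → 7
+1 pad (align 2)
@8: n_entries [8B, align 2] → 16
@16: reserved [2B, align 2] → 18
@18: version [12B, align 2] → 30
@30: crc [88B, align 2] → 118
size 118, align 2
array of 10: 10 × 118 = 1180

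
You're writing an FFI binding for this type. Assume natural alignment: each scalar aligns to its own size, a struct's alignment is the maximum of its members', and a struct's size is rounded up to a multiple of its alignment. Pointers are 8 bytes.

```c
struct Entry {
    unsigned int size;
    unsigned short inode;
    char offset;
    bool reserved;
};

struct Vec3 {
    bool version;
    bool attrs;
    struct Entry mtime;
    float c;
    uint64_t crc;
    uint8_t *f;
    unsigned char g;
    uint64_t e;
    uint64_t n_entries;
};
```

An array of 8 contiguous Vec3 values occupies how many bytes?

448

Entry: @0: size [4B, align 4] → 4; @4: inode [2B, align 2] → 6; @6: offset [1B, align 1] → 7; @7: reserved [1B, align 1] → 8; size 8, align 4
@0: version [1B, align 1] → 1
@1: attrs [1B, align 1] → 2
+2 pad (align 4)
@4: mtime [8B, align 4] → 12
@12: c [4B, align 4] → 16
@16: crc [8B, align 8] → 24
@24: f [8B, align 8] → 32
@32: g [1B, align 1] → 33
+7 pad (align 8)
@40: e [8B, align 8] → 48
@48: n_entries [8B, align 8] → 56
size 56, align 8
array of 8: 8 × 56 = 448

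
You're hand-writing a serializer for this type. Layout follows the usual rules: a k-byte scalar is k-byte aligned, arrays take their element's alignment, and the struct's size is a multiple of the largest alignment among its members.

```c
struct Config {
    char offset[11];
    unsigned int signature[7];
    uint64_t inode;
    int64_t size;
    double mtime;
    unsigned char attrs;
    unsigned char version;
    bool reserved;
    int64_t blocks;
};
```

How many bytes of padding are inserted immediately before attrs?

0

offset at 0 (size 11, align 1) → ends 11
pad 1 to align 4 for signature
signature at 12 (size 28, align 4) → ends 40
inode at 40 (size 8, align 8) → ends 48
size at 48 (size 8, align 8) → ends 56
mtime at 56 (size 8, align 8) → ends 64
attrs at 64 (size 1, align 1) → ends 65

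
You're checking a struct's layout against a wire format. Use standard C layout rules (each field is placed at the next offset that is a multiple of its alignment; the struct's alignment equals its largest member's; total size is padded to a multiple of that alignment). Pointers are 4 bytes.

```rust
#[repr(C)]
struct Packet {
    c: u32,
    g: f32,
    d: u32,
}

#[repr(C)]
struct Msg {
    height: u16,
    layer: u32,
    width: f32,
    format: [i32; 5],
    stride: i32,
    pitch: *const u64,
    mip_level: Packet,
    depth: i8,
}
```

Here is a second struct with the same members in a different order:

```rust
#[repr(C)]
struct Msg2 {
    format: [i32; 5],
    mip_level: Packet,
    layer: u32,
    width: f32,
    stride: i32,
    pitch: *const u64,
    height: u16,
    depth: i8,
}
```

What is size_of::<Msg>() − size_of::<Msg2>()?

4

Packet: c at 0 (size 4, align 4) → ends 4; g at 4 (size 4, align 4) → ends 8; d at 8 (size 4, align 4) → ends 12; total 12 bytes, alignment 4
height at 0 (size 2, align 2) → ends 2
pad 2 to align 4 for layer
layer at 4 (size 4, align 4) → ends 8
width at 8 (size 4, align 4) → ends 12
format at 12 (size 20, align 4) → ends 32
stride at 32 (size 4, align 4) → ends 36
pitch at 36 (size 4, align 4) → ends 40
mip_level at 40 (size 12, align 4) → ends 52
depth at 52 (size 1, align 1) → ends 53
tail pad 3 to reach multiple of 4
total 56 bytes, alignment 4
— Msg2 —
format at 0 (size 20, align 4) → ends 20
mip_level at 20 (size 12, align 4) → ends 32
layer at 32 (size 4, align 4) → ends 36
width at 36 (size 4, align 4) → ends 40
stride at 40 (size 4, align 4) → ends 44
pitch at 44 (size 4, align 4) → ends 48
height at 48 (size 2, align 2) → ends 50
depth at 50 (size 1, align 1) → ends 51
tail pad 1 to reach multiple of 4
total 52 bytes, alignment 4
56 − 52 = 4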